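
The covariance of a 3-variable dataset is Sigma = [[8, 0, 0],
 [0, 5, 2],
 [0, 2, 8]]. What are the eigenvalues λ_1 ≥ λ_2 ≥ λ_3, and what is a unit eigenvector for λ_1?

Step 1 — characteristic polynomial p(λ) = det(λI - Sigma) = λ³ - tr·λ² + c_1·λ - det, where tr = trace, c_1 = sum of the principal 2×2 minors, det = det(Sigma):
  tr = 8 + 5 + 8 = 21,
  c_1 = (8·5 - (0)²) + (8·8 - (0)²) + (5·8 - (2)²) = 40 + 64 + 36 = 140,
  det = 8·(5·8 - (2)²) - (0)·((0)·8 - (2)·(0)) + (0)·((0)·(2) - 5·(0)) = 8·(36) - (0)·(0) + (0)·(0) = 288.
  So p(λ) = λ³ - 21λ² + 140λ - 288.
Step 2 — look for an integer root (rational root theorem: any rational root is an integer divisor of 288). Testing λ = 4:
  p(4) = 64 - 336 + 560 - 288 = 0  ✓
  Dividing out (λ - 4): p(λ) = (λ - 4)(λ² - 17λ + 72).
Step 3 — remaining eigenvalues from the quadratic λ² - 17λ + 72 = 0:
  Δ = 17² - 4·72 = 289 - 288 = 1,  λ = (17 ± √1)/2 = (17 ± 1)/2 = 9 or 8.
  Sorted: λ_1 = 9,  λ_2 = 8,  λ_3 = 4  (check: sum = 21 = tr ✓).

Step 4 — unit eigenvector for λ_1 = 9: v spans the null space of (Sigma - λ_1 I), whose rows are
  r_1 = (-1, 0, 0),  r_2 = (0, -4, 2),  r_3 = (0, 2, -1).
  v is orthogonal to every row, so take v ∝ r_1 × r_2 = ((0)·(2) - (0)·(-4), (0)·(0) - (-1)·(2), (-1)·(-4) - (0)·(0)) = (0, 2, 4).
  Rescale (divide by 2): u = (0, 1, 2).
  ||u|| = √((0)² + (1)² + (2)²) = √(5) ≈ 2.2361,  v_1 = u/||u|| ≈ (0, 0.4472, 0.8944) (||v_1|| = 1).

λ_1 = 9,  λ_2 = 8,  λ_3 = 4;  v_1 ≈ (0, 0.4472, 0.8944)


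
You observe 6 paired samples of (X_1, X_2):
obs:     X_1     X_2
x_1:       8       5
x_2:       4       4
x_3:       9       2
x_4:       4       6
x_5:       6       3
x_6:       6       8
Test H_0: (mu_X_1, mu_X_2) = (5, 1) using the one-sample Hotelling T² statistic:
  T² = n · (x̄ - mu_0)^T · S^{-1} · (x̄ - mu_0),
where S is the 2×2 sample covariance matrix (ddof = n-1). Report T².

Step 1 — sample mean vector:
  mean(X_1) = (8 + 4 + 9 + 4 + 6 + 6) / 6 = 37/6 = 6.1667
  mean(X_2) = (5 + 4 + 2 + 6 + 3 + 8) / 6 = 28/6 = 4.6667
  x̄ = (6.1667, 4.6667),  deviation x̄ - mu_0 = (6.1667, 4.6667) - (5, 1) = (1.1667, 3.6667).

Step 2 — sample covariance matrix, S[i,j] = (1/(n-1)) · Σ_k (x_{k,i} - mean_i) · (x_{k,j} - mean_j), divisor n-1 = 5:
  S[X_1,X_1] = ((1.8333)·(1.8333) + (-2.1667)·(-2.1667) + (2.8333)·(2.8333) + (-2.1667)·(-2.1667) + (-0.1667)·(-0.1667) + (-0.1667)·(-0.1667)) / 5 = 20.8333/5 = 4.1667
  S[X_1,X_2] = ((1.8333)·(0.3333) + (-2.1667)·(-0.6667) + (2.8333)·(-2.6667) + (-2.1667)·(1.3333) + (-0.1667)·(-1.6667) + (-0.1667)·(3.3333)) / 5 = -8.6667/5 = -1.7333
  S[X_2,X_2] = ((0.3333)·(0.3333) + (-0.6667)·(-0.6667) + (-2.6667)·(-2.6667) + (1.3333)·(1.3333) + (-1.6667)·(-1.6667) + (3.3333)·(3.3333)) / 5 = 23.3333/5 = 4.6667
  S = [[4.1667, -1.7333],
 [-1.7333, 4.6667]].

Step 3 — invert S. det(S) = 4.1667·4.6667 - (-1.7333)² = 16.44.
  S^{-1} = (1/det) · [[d, -b], [-b, a]] = [[0.2839, 0.1054],
 [0.1054, 0.2534]].

Step 4 — quadratic form (x̄ - mu_0)^T · S^{-1} · (x̄ - mu_0):
  S^{-1} · (x̄ - mu_0) = (0.7178, 1.0523),
  (x̄ - mu_0)^T · [...] = (1.1667)·(0.7178) + (3.6667)·(1.0523) = 4.6959.

Step 5 — scale by n: T² = 6 · 4.6959 = 28.1752.

T² ≈ 28.1752


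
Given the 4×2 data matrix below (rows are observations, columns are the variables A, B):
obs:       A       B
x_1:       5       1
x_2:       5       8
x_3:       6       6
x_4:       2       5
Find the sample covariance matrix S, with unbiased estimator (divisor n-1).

Step 1 — column means:
  mean(A) = (5 + 5 + 6 + 2) / 4 = 18/4 = 4.5
  mean(B) = (1 + 8 + 6 + 5) / 4 = 20/4 = 5

Step 2 — sample covariance S[i,j] = (1/(n-1)) · Σ_k (x_{k,i} - mean_i) · (x_{k,j} - mean_j), with n-1 = 3.
  S[A,A] = ((0.5)·(0.5) + (0.5)·(0.5) + (1.5)·(1.5) + (-2.5)·(-2.5)) / 3 = 9/3 = 3
  S[A,B] = ((0.5)·(-4) + (0.5)·(3) + (1.5)·(1) + (-2.5)·(0)) / 3 = 1/3 = 0.3333
  S[B,B] = ((-4)·(-4) + (3)·(3) + (1)·(1) + (0)·(0)) / 3 = 26/3 = 8.6667

S is symmetric (S[j,i] = S[i,j]). Assembling:

S = [[3, 0.3333],
 [0.3333, 8.6667]]


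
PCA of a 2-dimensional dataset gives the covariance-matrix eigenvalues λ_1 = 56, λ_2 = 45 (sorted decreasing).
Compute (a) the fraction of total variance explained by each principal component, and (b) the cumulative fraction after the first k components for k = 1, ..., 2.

Step 1 — total variance = trace(Sigma) = Σ λ_i = 56 + 45 = 101.

Step 2 — fraction explained by component i = λ_i / Σ λ:
  PC1: 56/101 = 0.5545
  PC2: 45/101 = 0.4455

Step 3 — cumulative fraction after k components = (λ_1 + ... + λ_k) / Σ λ:
  k = 1: 56/101 = 0.5545
  k = 2: (56 + 45)/101 = 101/101 = 1

Summary (fraction, with percent):

explained: PC1 0.5545 (55.45%), PC2 0.4455 (44.55%);  cumulative: 0.5545, 1


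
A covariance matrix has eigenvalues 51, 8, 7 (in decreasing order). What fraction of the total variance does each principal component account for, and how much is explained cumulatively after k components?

Step 1 — total variance = trace(Sigma) = Σ λ_i = 51 + 8 + 7 = 66.

Step 2 — fraction explained by component i = λ_i / Σ λ:
  PC1: 51/66 = 0.7727
  PC2: 8/66 = 0.1212
  PC3: 7/66 = 0.1061

Step 3 — cumulative fraction after k components = (λ_1 + ... + λ_k) / Σ λ:
  k = 1: 51/66 = 0.7727
  k = 2: (51 + 8)/66 = 59/66 = 0.8939
  k = 3: (51 + 8 + 7)/66 = 66/66 = 1

Summary (fraction, with percent):

explained: PC1 0.7727 (77.27%), PC2 0.1212 (12.12%), PC3 0.1061 (10.61%);  cumulative: 0.7727, 0.8939, 1


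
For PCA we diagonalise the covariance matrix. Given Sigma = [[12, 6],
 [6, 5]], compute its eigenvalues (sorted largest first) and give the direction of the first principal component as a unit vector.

Step 1 — characteristic polynomial of 2×2 Sigma:
  det(Sigma - λI) = λ² - trace · λ + det = 0.
  trace = 12 + 5 = 17, det = 12·5 - (6)² = 24.
Step 2 — discriminant:
  Δ = trace² - 4·det = 289 - 96 = 193.
Step 3 — eigenvalues:
  λ = (trace ± √Δ)/2 = (17 ± 13.8924)/2,
  λ_1 = 15.4462,  λ_2 = 1.5538.

Step 4 — unit eigenvector for λ_1: solve (Sigma - λ_1 I)v = 0. First row:
  (12 - 15.4462)·v_x + (6)·v_y = 0, i.e. (-3.4462)·v_x + (6)·v_y = 0,
  so v ∝ (b, λ_1 - a) = (6, 3.4462) = u.
  ||u|| = √((6)² + (3.4462)²) = √(47.8764) ≈ 6.9193,
  v_1 = u/||u|| ≈ (0.8671, 0.4981) (||v_1|| = 1).

λ_1 = 15.4462,  λ_2 = 1.5538;  v_1 ≈ (0.8671, 0.4981)


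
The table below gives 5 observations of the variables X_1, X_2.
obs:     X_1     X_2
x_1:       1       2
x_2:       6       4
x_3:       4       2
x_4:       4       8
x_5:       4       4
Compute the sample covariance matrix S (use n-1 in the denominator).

Step 1 — column means:
  mean(X_1) = (1 + 6 + 4 + 4 + 4) / 5 = 19/5 = 3.8
  mean(X_2) = (2 + 4 + 2 + 8 + 4) / 5 = 20/5 = 4

Step 2 — sample covariance S[i,j] = (1/(n-1)) · Σ_k (x_{k,i} - mean_i) · (x_{k,j} - mean_j), with n-1 = 4.
  S[X_1,X_1] = ((-2.8)·(-2.8) + (2.2)·(2.2) + (0.2)·(0.2) + (0.2)·(0.2) + (0.2)·(0.2)) / 4 = 12.8/4 = 3.2
  S[X_1,X_2] = ((-2.8)·(-2) + (2.2)·(0) + (0.2)·(-2) + (0.2)·(4) + (0.2)·(0)) / 4 = 6/4 = 1.5
  S[X_2,X_2] = ((-2)·(-2) + (0)·(0) + (-2)·(-2) + (4)·(4) + (0)·(0)) / 4 = 24/4 = 6

S is symmetric (S[j,i] = S[i,j]). Assembling:

S = [[3.2, 1.5],
 [1.5, 6]]


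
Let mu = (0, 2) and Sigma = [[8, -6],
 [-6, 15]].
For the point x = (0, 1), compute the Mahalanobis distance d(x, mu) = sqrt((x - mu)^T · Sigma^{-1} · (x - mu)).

Step 1 — centre the observation: (x - mu) = (0, -1).

Step 2 — invert Sigma. det(Sigma) = 8·15 - (-6)² = 84.
  Sigma^{-1} = (1/det) · [[d, -b], [-b, a]] = [[0.1786, 0.0714],
 [0.0714, 0.0952]].

Step 3 — form the quadratic (x - mu)^T · Sigma^{-1} · (x - mu):
  Sigma^{-1} · (x - mu) = (-0.0714, -0.0952).
  (x - mu)^T · [Sigma^{-1} · (x - mu)] = (0)·(-0.0714) + (-1)·(-0.0952) = 0.0952.

Step 4 — take square root: d = √(0.0952) ≈ 0.3086.

d(x, mu) = √(0.0952) ≈ 0.3086


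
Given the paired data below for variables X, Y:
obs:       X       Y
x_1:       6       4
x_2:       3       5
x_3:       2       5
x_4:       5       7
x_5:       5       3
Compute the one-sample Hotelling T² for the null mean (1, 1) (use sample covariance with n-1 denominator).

Step 1 — sample mean vector:
  mean(X) = (6 + 3 + 2 + 5 + 5) / 5 = 21/5 = 4.2
  mean(Y) = (4 + 5 + 5 + 7 + 3) / 5 = 24/5 = 4.8
  x̄ = (4.2, 4.8),  deviation x̄ - mu_0 = (4.2, 4.8) - (1, 1) = (3.2, 3.8).

Step 2 — sample covariance matrix, S[i,j] = (1/(n-1)) · Σ_k (x_{k,i} - mean_i) · (x_{k,j} - mean_j), divisor n-1 = 4:
  S[X,X] = ((1.8)·(1.8) + (-1.2)·(-1.2) + (-2.2)·(-2.2) + (0.8)·(0.8) + (0.8)·(0.8)) / 4 = 10.8/4 = 2.7
  S[X,Y] = ((1.8)·(-0.8) + (-1.2)·(0.2) + (-2.2)·(0.2) + (0.8)·(2.2) + (0.8)·(-1.8)) / 4 = -1.8/4 = -0.45
  S[Y,Y] = ((-0.8)·(-0.8) + (0.2)·(0.2) + (0.2)·(0.2) + (2.2)·(2.2) + (-1.8)·(-1.8)) / 4 = 8.8/4 = 2.2
  S = [[2.7, -0.45],
 [-0.45, 2.2]].

Step 3 — invert S. det(S) = 2.7·2.2 - (-0.45)² = 5.7375.
  S^{-1} = (1/det) · [[d, -b], [-b, a]] = [[0.3834, 0.0784],
 [0.0784, 0.4706]].

Step 4 — quadratic form (x̄ - mu_0)^T · S^{-1} · (x̄ - mu_0):
  S^{-1} · (x̄ - mu_0) = (1.5251, 2.0392),
  (x̄ - mu_0)^T · [...] = (3.2)·(1.5251) + (3.8)·(2.0392) = 12.6292.

Step 5 — scale by n: T² = 5 · 12.6292 = 63.146.

T² ≈ 63.146


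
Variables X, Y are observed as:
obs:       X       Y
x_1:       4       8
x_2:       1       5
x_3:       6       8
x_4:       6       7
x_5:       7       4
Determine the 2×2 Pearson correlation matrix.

Step 1 — column means:
  mean(X) = (4 + 1 + 6 + 6 + 7) / 5 = 24/5 = 4.8
  mean(Y) = (8 + 5 + 8 + 7 + 4) / 5 = 32/5 = 6.4

Step 2 — sample variances and covariances s[i,j] = (1/(n-1)) · Σ_k (x_{k,i} - mean_i) · (x_{k,j} - mean_j), with n-1 = 4:
  s[X,X] = ((-0.8)·(-0.8) + (-3.8)·(-3.8) + (1.2)·(1.2) + (1.2)·(1.2) + (2.2)·(2.2)) / 4 = 22.8/4 = 5.7
  s[X,Y] = ((-0.8)·(1.6) + (-3.8)·(-1.4) + (1.2)·(1.6) + (1.2)·(0.6) + (2.2)·(-2.4)) / 4 = 1.4/4 = 0.35
  s[Y,Y] = ((1.6)·(1.6) + (-1.4)·(-1.4) + (1.6)·(1.6) + (0.6)·(0.6) + (-2.4)·(-2.4)) / 4 = 13.2/4 = 3.3
  Sample standard deviations s_i = √(s[i,i]):
  s(X) = √(5.7) = 2.3875
  s(Y) = √(3.3) = 1.8166

Step 3 — r_{ij} = s_{ij} / (s_i · s_j):
  r[X,X] = 1 (diagonal).
  r[X,Y] = 0.35 / (2.3875 · 1.8166) = 0.35 / 4.337 = 0.0807
  r[Y,Y] = 1 (diagonal).

R is symmetric with unit diagonal. Assembling:

R = [[1, 0.0807],
 [0.0807, 1]]


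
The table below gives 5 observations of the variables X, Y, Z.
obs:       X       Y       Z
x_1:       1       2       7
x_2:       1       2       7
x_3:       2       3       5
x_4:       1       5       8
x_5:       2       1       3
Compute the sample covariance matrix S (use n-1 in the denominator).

Step 1 — column means:
  mean(X) = (1 + 1 + 2 + 1 + 2) / 5 = 7/5 = 1.4
  mean(Y) = (2 + 2 + 3 + 5 + 1) / 5 = 13/5 = 2.6
  mean(Z) = (7 + 7 + 5 + 8 + 3) / 5 = 30/5 = 6

Step 2 — sample covariance S[i,j] = (1/(n-1)) · Σ_k (x_{k,i} - mean_i) · (x_{k,j} - mean_j), with n-1 = 4.
  S[X,X] = ((-0.4)·(-0.4) + (-0.4)·(-0.4) + (0.6)·(0.6) + (-0.4)·(-0.4) + (0.6)·(0.6)) / 4 = 1.2/4 = 0.3
  S[X,Y] = ((-0.4)·(-0.6) + (-0.4)·(-0.6) + (0.6)·(0.4) + (-0.4)·(2.4) + (0.6)·(-1.6)) / 4 = -1.2/4 = -0.3
  S[X,Z] = ((-0.4)·(1) + (-0.4)·(1) + (0.6)·(-1) + (-0.4)·(2) + (0.6)·(-3)) / 4 = -4/4 = -1
  S[Y,Y] = ((-0.6)·(-0.6) + (-0.6)·(-0.6) + (0.4)·(0.4) + (2.4)·(2.4) + (-1.6)·(-1.6)) / 4 = 9.2/4 = 2.3
  S[Y,Z] = ((-0.6)·(1) + (-0.6)·(1) + (0.4)·(-1) + (2.4)·(2) + (-1.6)·(-3)) / 4 = 8/4 = 2
  S[Z,Z] = ((1)·(1) + (1)·(1) + (-1)·(-1) + (2)·(2) + (-3)·(-3)) / 4 = 16/4 = 4

S is symmetric (S[j,i] = S[i,j]). Assembling:

S = [[0.3, -0.3, -1],
 [-0.3, 2.3, 2],
 [-1, 2, 4]]


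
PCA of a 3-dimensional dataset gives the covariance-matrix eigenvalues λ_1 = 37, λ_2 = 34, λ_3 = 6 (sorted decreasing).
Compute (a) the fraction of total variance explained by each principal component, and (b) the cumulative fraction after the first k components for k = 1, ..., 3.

Step 1 — total variance = trace(Sigma) = Σ λ_i = 37 + 34 + 6 = 77.

Step 2 — fraction explained by component i = λ_i / Σ λ:
  PC1: 37/77 = 0.4805
  PC2: 34/77 = 0.4416
  PC3: 6/77 = 0.0779

Step 3 — cumulative fraction after k components = (λ_1 + ... + λ_k) / Σ λ:
  k = 1: 37/77 = 0.4805
  k = 2: (37 + 34)/77 = 71/77 = 0.9221
  k = 3: (37 + 34 + 6)/77 = 77/77 = 1

Summary (fraction, with percent):

explained: PC1 0.4805 (48.05%), PC2 0.4416 (44.16%), PC3 0.0779 (7.79%);  cumulative: 0.4805, 0.9221, 1


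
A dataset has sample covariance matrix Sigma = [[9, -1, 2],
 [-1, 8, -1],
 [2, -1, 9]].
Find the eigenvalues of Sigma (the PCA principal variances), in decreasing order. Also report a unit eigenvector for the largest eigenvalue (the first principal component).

Step 1 — characteristic polynomial p(λ) = det(λI - Sigma) = λ³ - tr·λ² + c_1·λ - det, where tr = trace, c_1 = sum of the principal 2×2 minors, det = det(Sigma):
  tr = 9 + 8 + 9 = 26,
  c_1 = (9·8 - (-1)²) + (9·9 - (2)²) + (8·9 - (-1)²) = 71 + 77 + 71 = 219,
  det = 9·(8·9 - (-1)²) - (-1)·((-1)·9 - (-1)·(2)) + (2)·((-1)·(-1) - 8·(2)) = 9·(71) - (-1)·(-7) + (2)·(-15) = 602.
  So p(λ) = λ³ - 26λ² + 219λ - 602.
Step 2 — look for an integer root (rational root theorem: any rational root is an integer divisor of 602). Testing λ = 7:
  p(7) = 343 - 1274 + 1533 - 602 = 0  ✓
  Dividing out (λ - 7): p(λ) = (λ - 7)(λ² - 19λ + 86).
Step 3 — remaining eigenvalues from the quadratic λ² - 19λ + 86 = 0:
  Δ = 19² - 4·86 = 361 - 344 = 17,  λ = (19 ± √17)/2 = (19 ± 4.1231)/2 ≈ 11.5616 or 7.4384.
  Sorted: λ_1 = 11.5616,  λ_2 = 7.4384,  λ_3 = 7  (check: sum = 26 = tr ✓).

Step 4 — unit eigenvector for λ_1 ≈ 11.5616: v spans the null space of (Sigma - λ_1 I), whose rows are
  r_1 = (-2.5616, -1, 2),  r_2 = (-1, -3.5616, -1),  r_3 = (2, -1, -2.5616).
  v is orthogonal to every row, so take v ∝ r_1 × r_2 = ((-1)·(-1) - (2)·(-3.5616), (2)·(-1) - (-2.5616)·(-1), (-2.5616)·(-3.5616) - (-1)·(-1)) ≈ (8.1231, -4.5616, 8.1231).
  Let u = (8.1231, -4.5616, 8.1231).
  ||u|| = √((8.1231)² + (-4.5616)² + (8.1231)²) = √(152.7775) ≈ 12.3603,  v_1 = u/||u|| ≈ (0.6572, -0.369, 0.6572) (||v_1|| = 1).

λ_1 = 11.5616,  λ_2 = 7.4384,  λ_3 = 7;  v_1 ≈ (0.6572, -0.369, 0.6572)


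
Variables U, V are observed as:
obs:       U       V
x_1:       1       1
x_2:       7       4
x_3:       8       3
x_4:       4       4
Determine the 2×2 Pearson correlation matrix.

Step 1 — column means:
  mean(U) = (1 + 7 + 8 + 4) / 4 = 20/4 = 5
  mean(V) = (1 + 4 + 3 + 4) / 4 = 12/4 = 3

Step 2 — sample variances and covariances s[i,j] = (1/(n-1)) · Σ_k (x_{k,i} - mean_i) · (x_{k,j} - mean_j), with n-1 = 3:
  s[U,U] = ((-4)·(-4) + (2)·(2) + (3)·(3) + (-1)·(-1)) / 3 = 30/3 = 10
  s[U,V] = ((-4)·(-2) + (2)·(1) + (3)·(0) + (-1)·(1)) / 3 = 9/3 = 3
  s[V,V] = ((-2)·(-2) + (1)·(1) + (0)·(0) + (1)·(1)) / 3 = 6/3 = 2
  Sample standard deviations s_i = √(s[i,i]):
  s(U) = √(10) = 3.1623
  s(V) = √(2) = 1.4142

Step 3 — r_{ij} = s_{ij} / (s_i · s_j):
  r[U,U] = 1 (diagonal).
  r[U,V] = 3 / (3.1623 · 1.4142) = 3 / 4.4721 = 0.6708
  r[V,V] = 1 (diagonal).

R is symmetric with unit diagonal. Assembling:

R = [[1, 0.6708],
 [0.6708, 1]]


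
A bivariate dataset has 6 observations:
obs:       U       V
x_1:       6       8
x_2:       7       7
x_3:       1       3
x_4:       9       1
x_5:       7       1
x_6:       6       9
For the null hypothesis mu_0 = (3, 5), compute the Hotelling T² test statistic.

Step 1 — sample mean vector:
  mean(U) = (6 + 7 + 1 + 9 + 7 + 6) / 6 = 36/6 = 6
  mean(V) = (8 + 7 + 3 + 1 + 1 + 9) / 6 = 29/6 = 4.8333
  x̄ = (6, 4.8333),  deviation x̄ - mu_0 = (6, 4.8333) - (3, 5) = (3, -0.1667).

Step 2 — sample covariance matrix, S[i,j] = (1/(n-1)) · Σ_k (x_{k,i} - mean_i) · (x_{k,j} - mean_j), divisor n-1 = 5:
  S[U,U] = ((0)·(0) + (1)·(1) + (-5)·(-5) + (3)·(3) + (1)·(1) + (0)·(0)) / 5 = 36/5 = 7.2
  S[U,V] = ((0)·(3.1667) + (1)·(2.1667) + (-5)·(-1.8333) + (3)·(-3.8333) + (1)·(-3.8333) + (0)·(4.1667)) / 5 = -4/5 = -0.8
  S[V,V] = ((3.1667)·(3.1667) + (2.1667)·(2.1667) + (-1.8333)·(-1.8333) + (-3.8333)·(-3.8333) + (-3.8333)·(-3.8333) + (4.1667)·(4.1667)) / 5 = 64.8333/5 = 12.9667
  S = [[7.2, -0.8],
 [-0.8, 12.9667]].

Step 3 — invert S. det(S) = 7.2·12.9667 - (-0.8)² = 92.72.
  S^{-1} = (1/det) · [[d, -b], [-b, a]] = [[0.1398, 0.0086],
 [0.0086, 0.0777]].

Step 4 — quadratic form (x̄ - mu_0)^T · S^{-1} · (x̄ - mu_0):
  S^{-1} · (x̄ - mu_0) = (0.4181, 0.0129),
  (x̄ - mu_0)^T · [...] = (3)·(0.4181) + (-0.1667)·(0.0129) = 1.2522.

Step 5 — scale by n: T² = 6 · 1.2522 = 7.5129.

T² ≈ 7.5129


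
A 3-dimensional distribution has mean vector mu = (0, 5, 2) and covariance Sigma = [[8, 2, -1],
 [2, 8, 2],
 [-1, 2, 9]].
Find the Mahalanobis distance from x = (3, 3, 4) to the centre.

Step 1 — centre the observation: (x - mu) = (3, -2, 2).

Step 2 — invert Sigma (cofactor / det for 3×3, or solve directly):
  Sigma^{-1} = [[0.1382, -0.0407, 0.0244],
 [-0.0407, 0.1443, -0.0366],
 [0.0244, -0.0366, 0.122]].

Step 3 — form the quadratic (x - mu)^T · Sigma^{-1} · (x - mu):
  Sigma^{-1} · (x - mu) = (0.5447, -0.4837, 0.3902).
  (x - mu)^T · [Sigma^{-1} · (x - mu)] = (3)·(0.5447) + (-2)·(-0.4837) + (2)·(0.3902) = 3.3821.

Step 4 — take square root: d = √(3.3821) ≈ 1.8391.

d(x, mu) = √(3.3821) ≈ 1.8391


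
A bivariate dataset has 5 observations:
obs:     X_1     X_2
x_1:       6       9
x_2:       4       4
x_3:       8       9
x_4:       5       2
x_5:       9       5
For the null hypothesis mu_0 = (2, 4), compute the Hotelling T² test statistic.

Step 1 — sample mean vector:
  mean(X_1) = (6 + 4 + 8 + 5 + 9) / 5 = 32/5 = 6.4
  mean(X_2) = (9 + 4 + 9 + 2 + 5) / 5 = 29/5 = 5.8
  x̄ = (6.4, 5.8),  deviation x̄ - mu_0 = (6.4, 5.8) - (2, 4) = (4.4, 1.8).

Step 2 — sample covariance matrix, S[i,j] = (1/(n-1)) · Σ_k (x_{k,i} - mean_i) · (x_{k,j} - mean_j), divisor n-1 = 4:
  S[X_1,X_1] = ((-0.4)·(-0.4) + (-2.4)·(-2.4) + (1.6)·(1.6) + (-1.4)·(-1.4) + (2.6)·(2.6)) / 4 = 17.2/4 = 4.3
  S[X_1,X_2] = ((-0.4)·(3.2) + (-2.4)·(-1.8) + (1.6)·(3.2) + (-1.4)·(-3.8) + (2.6)·(-0.8)) / 4 = 11.4/4 = 2.85
  S[X_2,X_2] = ((3.2)·(3.2) + (-1.8)·(-1.8) + (3.2)·(3.2) + (-3.8)·(-3.8) + (-0.8)·(-0.8)) / 4 = 38.8/4 = 9.7
  S = [[4.3, 2.85],
 [2.85, 9.7]].

Step 3 — invert S. det(S) = 4.3·9.7 - (2.85)² = 33.5875.
  S^{-1} = (1/det) · [[d, -b], [-b, a]] = [[0.2888, -0.0849],
 [-0.0849, 0.128]].

Step 4 — quadratic form (x̄ - mu_0)^T · S^{-1} · (x̄ - mu_0):
  S^{-1} · (x̄ - mu_0) = (1.118, -0.1429),
  (x̄ - mu_0)^T · [...] = (4.4)·(1.118) + (1.8)·(-0.1429) = 4.6619.

Step 5 — scale by n: T² = 5 · 4.6619 = 23.3093.

T² ≈ 23.3093


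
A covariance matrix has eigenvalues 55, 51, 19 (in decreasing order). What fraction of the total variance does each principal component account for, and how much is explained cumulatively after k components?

Step 1 — total variance = trace(Sigma) = Σ λ_i = 55 + 51 + 19 = 125.

Step 2 — fraction explained by component i = λ_i / Σ λ:
  PC1: 55/125 = 0.44
  PC2: 51/125 = 0.408
  PC3: 19/125 = 0.152

Step 3 — cumulative fraction after k components = (λ_1 + ... + λ_k) / Σ λ:
  k = 1: 55/125 = 0.44
  k = 2: (55 + 51)/125 = 106/125 = 0.848
  k = 3: (55 + 51 + 19)/125 = 125/125 = 1

Summary (fraction, with percent):

explained: PC1 0.44 (44%), PC2 0.408 (40.8%), PC3 0.152 (15.2%);  cumulative: 0.44, 0.848, 1


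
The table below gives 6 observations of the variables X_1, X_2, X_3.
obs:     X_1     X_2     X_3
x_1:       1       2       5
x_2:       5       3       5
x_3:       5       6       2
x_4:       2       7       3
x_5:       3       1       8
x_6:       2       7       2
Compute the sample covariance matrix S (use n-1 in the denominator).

Step 1 — column means:
  mean(X_1) = (1 + 5 + 5 + 2 + 3 + 2) / 6 = 18/6 = 3
  mean(X_2) = (2 + 3 + 6 + 7 + 1 + 7) / 6 = 26/6 = 4.3333
  mean(X_3) = (5 + 5 + 2 + 3 + 8 + 2) / 6 = 25/6 = 4.1667

Step 2 — sample covariance S[i,j] = (1/(n-1)) · Σ_k (x_{k,i} - mean_i) · (x_{k,j} - mean_j), with n-1 = 5.
  S[X_1,X_1] = ((-2)·(-2) + (2)·(2) + (2)·(2) + (-1)·(-1) + (0)·(0) + (-1)·(-1)) / 5 = 14/5 = 2.8
  S[X_1,X_2] = ((-2)·(-2.3333) + (2)·(-1.3333) + (2)·(1.6667) + (-1)·(2.6667) + (0)·(-3.3333) + (-1)·(2.6667)) / 5 = 0/5 = 0
  S[X_1,X_3] = ((-2)·(0.8333) + (2)·(0.8333) + (2)·(-2.1667) + (-1)·(-1.1667) + (0)·(3.8333) + (-1)·(-2.1667)) / 5 = -1/5 = -0.2
  S[X_2,X_2] = ((-2.3333)·(-2.3333) + (-1.3333)·(-1.3333) + (1.6667)·(1.6667) + (2.6667)·(2.6667) + (-3.3333)·(-3.3333) + (2.6667)·(2.6667)) / 5 = 35.3333/5 = 7.0667
  S[X_2,X_3] = ((-2.3333)·(0.8333) + (-1.3333)·(0.8333) + (1.6667)·(-2.1667) + (2.6667)·(-1.1667) + (-3.3333)·(3.8333) + (2.6667)·(-2.1667)) / 5 = -28.3333/5 = -5.6667
  S[X_3,X_3] = ((0.8333)·(0.8333) + (0.8333)·(0.8333) + (-2.1667)·(-2.1667) + (-1.1667)·(-1.1667) + (3.8333)·(3.8333) + (-2.1667)·(-2.1667)) / 5 = 26.8333/5 = 5.3667

S is symmetric (S[j,i] = S[i,j]). Assembling:

S = [[2.8, 0, -0.2],
 [0, 7.0667, -5.6667],
 [-0.2, -5.6667, 5.3667]]


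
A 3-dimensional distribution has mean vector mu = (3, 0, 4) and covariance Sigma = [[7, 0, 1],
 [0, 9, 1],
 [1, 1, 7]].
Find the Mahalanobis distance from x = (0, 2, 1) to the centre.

Step 1 — centre the observation: (x - mu) = (-3, 2, -3).

Step 2 — invert Sigma (cofactor / det for 3×3, or solve directly):
  Sigma^{-1} = [[0.1459, 0.0024, -0.0212],
 [0.0024, 0.1129, -0.0165],
 [-0.0212, -0.0165, 0.1482]].

Step 3 — form the quadratic (x - mu)^T · Sigma^{-1} · (x - mu):
  Sigma^{-1} · (x - mu) = (-0.3694, 0.2682, -0.4141).
  (x - mu)^T · [Sigma^{-1} · (x - mu)] = (-3)·(-0.3694) + (2)·(0.2682) + (-3)·(-0.4141) = 2.8871.

Step 4 — take square root: d = √(2.8871) ≈ 1.6991.

d(x, mu) = √(2.8871) ≈ 1.6991


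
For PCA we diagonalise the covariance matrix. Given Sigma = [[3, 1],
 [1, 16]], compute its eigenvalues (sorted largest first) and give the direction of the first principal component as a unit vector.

Step 1 — characteristic polynomial of 2×2 Sigma:
  det(Sigma - λI) = λ² - trace · λ + det = 0.
  trace = 3 + 16 = 19, det = 3·16 - (1)² = 47.
Step 2 — discriminant:
  Δ = trace² - 4·det = 361 - 188 = 173.
Step 3 — eigenvalues:
  λ = (trace ± √Δ)/2 = (19 ± 13.1529)/2,
  λ_1 = 16.0765,  λ_2 = 2.9235.

Step 4 — unit eigenvector for λ_1: solve (Sigma - λ_1 I)v = 0. First row:
  (3 - 16.0765)·v_x + (1)·v_y = 0, i.e. (-13.0765)·v_x + (1)·v_y = 0,
  so v ∝ (b, λ_1 - a) = (1, 13.0765) = u.
  ||u|| = √((1)² + (13.0765)²) = √(171.9942) ≈ 13.1147,
  v_1 = u/||u|| ≈ (0.0763, 0.9971) (||v_1|| = 1).

λ_1 = 16.0765,  λ_2 = 2.9235;  v_1 ≈ (0.0763, 0.9971)


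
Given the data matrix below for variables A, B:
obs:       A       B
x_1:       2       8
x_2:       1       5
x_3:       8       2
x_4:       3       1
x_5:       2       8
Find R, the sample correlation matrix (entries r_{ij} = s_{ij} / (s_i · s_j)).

Step 1 — column means:
  mean(A) = (2 + 1 + 8 + 3 + 2) / 5 = 16/5 = 3.2
  mean(B) = (8 + 5 + 2 + 1 + 8) / 5 = 24/5 = 4.8

Step 2 — sample variances and covariances s[i,j] = (1/(n-1)) · Σ_k (x_{k,i} - mean_i) · (x_{k,j} - mean_j), with n-1 = 4:
  s[A,A] = ((-1.2)·(-1.2) + (-2.2)·(-2.2) + (4.8)·(4.8) + (-0.2)·(-0.2) + (-1.2)·(-1.2)) / 4 = 30.8/4 = 7.7
  s[A,B] = ((-1.2)·(3.2) + (-2.2)·(0.2) + (4.8)·(-2.8) + (-0.2)·(-3.8) + (-1.2)·(3.2)) / 4 = -20.8/4 = -5.2
  s[B,B] = ((3.2)·(3.2) + (0.2)·(0.2) + (-2.8)·(-2.8) + (-3.8)·(-3.8) + (3.2)·(3.2)) / 4 = 42.8/4 = 10.7
  Sample standard deviations s_i = √(s[i,i]):
  s(A) = √(7.7) = 2.7749
  s(B) = √(10.7) = 3.2711

Step 3 — r_{ij} = s_{ij} / (s_i · s_j):
  r[A,A] = 1 (diagonal).
  r[A,B] = -5.2 / (2.7749 · 3.2711) = -5.2 / 9.0769 = -0.5729
  r[B,B] = 1 (diagonal).

R is symmetric with unit diagonal. Assembling:

R = [[1, -0.5729],
 [-0.5729, 1]]


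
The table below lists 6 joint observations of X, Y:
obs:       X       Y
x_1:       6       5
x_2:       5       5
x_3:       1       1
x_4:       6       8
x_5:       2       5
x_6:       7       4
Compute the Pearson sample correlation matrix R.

Step 1 — column means:
  mean(X) = (6 + 5 + 1 + 6 + 2 + 7) / 6 = 27/6 = 4.5
  mean(Y) = (5 + 5 + 1 + 8 + 5 + 4) / 6 = 28/6 = 4.6667

Step 2 — sample variances and covariances s[i,j] = (1/(n-1)) · Σ_k (x_{k,i} - mean_i) · (x_{k,j} - mean_j), with n-1 = 5:
  s[X,X] = ((1.5)·(1.5) + (0.5)·(0.5) + (-3.5)·(-3.5) + (1.5)·(1.5) + (-2.5)·(-2.5) + (2.5)·(2.5)) / 5 = 29.5/5 = 5.9
  s[X,Y] = ((1.5)·(0.3333) + (0.5)·(0.3333) + (-3.5)·(-3.6667) + (1.5)·(3.3333) + (-2.5)·(0.3333) + (2.5)·(-0.6667)) / 5 = 16/5 = 3.2
  s[Y,Y] = ((0.3333)·(0.3333) + (0.3333)·(0.3333) + (-3.6667)·(-3.6667) + (3.3333)·(3.3333) + (0.3333)·(0.3333) + (-0.6667)·(-0.6667)) / 5 = 25.3333/5 = 5.0667
  Sample standard deviations s_i = √(s[i,i]):
  s(X) = √(5.9) = 2.429
  s(Y) = √(5.0667) = 2.2509

Step 3 — r_{ij} = s_{ij} / (s_i · s_j):
  r[X,X] = 1 (diagonal).
  r[X,Y] = 3.2 / (2.429 · 2.2509) = 3.2 / 5.4675 = 0.5853
  r[Y,Y] = 1 (diagonal).

R is symmetric with unit diagonal. Assembling:

R = [[1, 0.5853],
 [0.5853, 1]]


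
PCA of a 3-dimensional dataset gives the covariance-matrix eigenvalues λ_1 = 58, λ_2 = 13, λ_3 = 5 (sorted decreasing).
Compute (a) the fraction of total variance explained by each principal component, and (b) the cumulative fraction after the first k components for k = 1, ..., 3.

Step 1 — total variance = trace(Sigma) = Σ λ_i = 58 + 13 + 5 = 76.

Step 2 — fraction explained by component i = λ_i / Σ λ:
  PC1: 58/76 = 0.7632
  PC2: 13/76 = 0.1711
  PC3: 5/76 = 0.0658

Step 3 — cumulative fraction after k components = (λ_1 + ... + λ_k) / Σ λ:
  k = 1: 58/76 = 0.7632
  k = 2: (58 + 13)/76 = 71/76 = 0.9342
  k = 3: (58 + 13 + 5)/76 = 76/76 = 1

Summary (fraction, with percent):

explained: PC1 0.7632 (76.32%), PC2 0.1711 (17.11%), PC3 0.0658 (6.58%);  cumulative: 0.7632, 0.9342, 1


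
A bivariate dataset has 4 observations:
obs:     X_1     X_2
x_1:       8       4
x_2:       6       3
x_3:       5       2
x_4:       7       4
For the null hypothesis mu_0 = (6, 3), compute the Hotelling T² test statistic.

Step 1 — sample mean vector:
  mean(X_1) = (8 + 6 + 5 + 7) / 4 = 26/4 = 6.5
  mean(X_2) = (4 + 3 + 2 + 4) / 4 = 13/4 = 3.25
  x̄ = (6.5, 3.25),  deviation x̄ - mu_0 = (6.5, 3.25) - (6, 3) = (0.5, 0.25).

Step 2 — sample covariance matrix, S[i,j] = (1/(n-1)) · Σ_k (x_{k,i} - mean_i) · (x_{k,j} - mean_j), divisor n-1 = 3:
  S[X_1,X_1] = ((1.5)·(1.5) + (-0.5)·(-0.5) + (-1.5)·(-1.5) + (0.5)·(0.5)) / 3 = 5/3 = 1.6667
  S[X_1,X_2] = ((1.5)·(0.75) + (-0.5)·(-0.25) + (-1.5)·(-1.25) + (0.5)·(0.75)) / 3 = 3.5/3 = 1.1667
  S[X_2,X_2] = ((0.75)·(0.75) + (-0.25)·(-0.25) + (-1.25)·(-1.25) + (0.75)·(0.75)) / 3 = 2.75/3 = 0.9167
  S = [[1.6667, 1.1667],
 [1.1667, 0.9167]].

Step 3 — invert S. det(S) = 1.6667·0.9167 - (1.1667)² = 0.1667.
  S^{-1} = (1/det) · [[d, -b], [-b, a]] = [[5.5, -7],
 [-7, 10]].

Step 4 — quadratic form (x̄ - mu_0)^T · S^{-1} · (x̄ - mu_0):
  S^{-1} · (x̄ - mu_0) = (1, -1),
  (x̄ - mu_0)^T · [...] = (0.5)·(1) + (0.25)·(-1) = 0.25.

Step 5 — scale by n: T² = 4 · 0.25 = 1.

T² ≈ 1


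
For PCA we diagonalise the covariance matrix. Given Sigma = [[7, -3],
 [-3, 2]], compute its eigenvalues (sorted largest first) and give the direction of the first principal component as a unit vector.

Step 1 — characteristic polynomial of 2×2 Sigma:
  det(Sigma - λI) = λ² - trace · λ + det = 0.
  trace = 7 + 2 = 9, det = 7·2 - (-3)² = 5.
Step 2 — discriminant:
  Δ = trace² - 4·det = 81 - 20 = 61.
Step 3 — eigenvalues:
  λ = (trace ± √Δ)/2 = (9 ± 7.8102)/2,
  λ_1 = 8.4051,  λ_2 = 0.5949.

Step 4 — unit eigenvector for λ_1: solve (Sigma - λ_1 I)v = 0. First row:
  (7 - 8.4051)·v_x + (-3)·v_y = 0, i.e. (-1.4051)·v_x + (-3)·v_y = 0,
  so v ∝ (b, λ_1 - a) = (-3, 1.4051); multiply by -1 so the first entry is positive: u = (3, -1.4051).
  ||u|| = √((3)² + (-1.4051)²) = √(10.9744) ≈ 3.3128,
  v_1 = u/||u|| ≈ (0.9056, -0.4242) (||v_1|| = 1).

λ_1 = 8.4051,  λ_2 = 0.5949;  v_1 ≈ (0.9056, -0.4242)


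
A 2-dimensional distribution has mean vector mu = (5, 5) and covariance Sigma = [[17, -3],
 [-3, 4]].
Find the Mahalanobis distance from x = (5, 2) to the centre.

Step 1 — centre the observation: (x - mu) = (0, -3).

Step 2 — invert Sigma. det(Sigma) = 17·4 - (-3)² = 59.
  Sigma^{-1} = (1/det) · [[d, -b], [-b, a]] = [[0.0678, 0.0508],
 [0.0508, 0.2881]].

Step 3 — form the quadratic (x - mu)^T · Sigma^{-1} · (x - mu):
  Sigma^{-1} · (x - mu) = (-0.1525, -0.8644).
  (x - mu)^T · [Sigma^{-1} · (x - mu)] = (0)·(-0.1525) + (-3)·(-0.8644) = 2.5932.

Step 4 — take square root: d = √(2.5932) ≈ 1.6103.

d(x, mu) = √(2.5932) ≈ 1.6103


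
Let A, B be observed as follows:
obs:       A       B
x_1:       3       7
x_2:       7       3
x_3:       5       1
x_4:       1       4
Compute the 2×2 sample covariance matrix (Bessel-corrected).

Step 1 — column means:
  mean(A) = (3 + 7 + 5 + 1) / 4 = 16/4 = 4
  mean(B) = (7 + 3 + 1 + 4) / 4 = 15/4 = 3.75

Step 2 — sample covariance S[i,j] = (1/(n-1)) · Σ_k (x_{k,i} - mean_i) · (x_{k,j} - mean_j), with n-1 = 3.
  S[A,A] = ((-1)·(-1) + (3)·(3) + (1)·(1) + (-3)·(-3)) / 3 = 20/3 = 6.6667
  S[A,B] = ((-1)·(3.25) + (3)·(-0.75) + (1)·(-2.75) + (-3)·(0.25)) / 3 = -9/3 = -3
  S[B,B] = ((3.25)·(3.25) + (-0.75)·(-0.75) + (-2.75)·(-2.75) + (0.25)·(0.25)) / 3 = 18.75/3 = 6.25

S is symmetric (S[j,i] = S[i,j]). Assembling:

S = [[6.6667, -3],
 [-3, 6.25]]


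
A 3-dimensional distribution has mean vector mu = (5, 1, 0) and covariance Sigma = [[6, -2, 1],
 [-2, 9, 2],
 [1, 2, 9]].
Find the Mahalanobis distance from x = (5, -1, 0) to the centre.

Step 1 — centre the observation: (x - mu) = (0, -2, 0).

Step 2 — invert Sigma (cofactor / det for 3×3, or solve directly):
  Sigma^{-1} = [[0.1883, 0.0489, -0.0318],
 [0.0489, 0.1296, -0.0342],
 [-0.0318, -0.0342, 0.1222]].

Step 3 — form the quadratic (x - mu)^T · Sigma^{-1} · (x - mu):
  Sigma^{-1} · (x - mu) = (-0.0978, -0.2592, 0.0685).
  (x - mu)^T · [Sigma^{-1} · (x - mu)] = (0)·(-0.0978) + (-2)·(-0.2592) + (0)·(0.0685) = 0.5183.

Step 4 — take square root: d = √(0.5183) ≈ 0.72.

d(x, mu) = √(0.5183) ≈ 0.72


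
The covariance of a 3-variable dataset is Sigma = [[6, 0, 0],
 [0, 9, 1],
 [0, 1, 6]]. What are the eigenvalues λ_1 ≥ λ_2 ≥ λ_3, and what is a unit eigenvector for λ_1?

Step 1 — characteristic polynomial p(λ) = det(λI - Sigma) = λ³ - tr·λ² + c_1·λ - det, where tr = trace, c_1 = sum of the principal 2×2 minors, det = det(Sigma):
  tr = 6 + 9 + 6 = 21,
  c_1 = (6·9 - (0)²) + (6·6 - (0)²) + (9·6 - (1)²) = 54 + 36 + 53 = 143,
  det = 6·(9·6 - (1)²) - (0)·((0)·6 - (1)·(0)) + (0)·((0)·(1) - 9·(0)) = 6·(53) - (0)·(0) + (0)·(0) = 318.
  So p(λ) = λ³ - 21λ² + 143λ - 318.
Step 2 — look for an integer root (rational root theorem: any rational root is an integer divisor of 318). Testing λ = 6:
  p(6) = 216 - 756 + 858 - 318 = 0  ✓
  Dividing out (λ - 6): p(λ) = (λ - 6)(λ² - 15λ + 53).
Step 3 — remaining eigenvalues from the quadratic λ² - 15λ + 53 = 0:
  Δ = 15² - 4·53 = 225 - 212 = 13,  λ = (15 ± √13)/2 = (15 ± 3.6056)/2 ≈ 9.3028 or 5.6972.
  Sorted: λ_1 = 9.3028,  λ_2 = 6,  λ_3 = 5.6972  (check: sum = 21 = tr ✓).

Step 4 — unit eigenvector for λ_1 ≈ 9.3028: v spans the null space of (Sigma - λ_1 I), whose rows are
  r_1 = (-3.3028, 0, 0),  r_2 = (0, -0.3028, 1),  r_3 = (0, 1, -3.3028).
  v is orthogonal to every row, so take v ∝ r_1 × r_2 = ((0)·(1) - (0)·(-0.3028), (0)·(0) - (-3.3028)·(1), (-3.3028)·(-0.3028) - (0)·(0)) ≈ (0, 3.3028, 1).
  Let u = (0, 3.3028, 1).
  ||u|| = √((0)² + (3.3028)² + (1)²) = √(11.9083) ≈ 3.4508,  v_1 = u/||u|| ≈ (0, 0.9571, 0.2898) (||v_1|| = 1).

λ_1 = 9.3028,  λ_2 = 6,  λ_3 = 5.6972;  v_1 ≈ (0, 0.9571, 0.2898)


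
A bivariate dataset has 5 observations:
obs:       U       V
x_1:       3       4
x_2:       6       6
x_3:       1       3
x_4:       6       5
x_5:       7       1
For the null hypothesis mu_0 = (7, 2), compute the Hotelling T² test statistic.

Step 1 — sample mean vector:
  mean(U) = (3 + 6 + 1 + 6 + 7) / 5 = 23/5 = 4.6
  mean(V) = (4 + 6 + 3 + 5 + 1) / 5 = 19/5 = 3.8
  x̄ = (4.6, 3.8),  deviation x̄ - mu_0 = (4.6, 3.8) - (7, 2) = (-2.4, 1.8).

Step 2 — sample covariance matrix, S[i,j] = (1/(n-1)) · Σ_k (x_{k,i} - mean_i) · (x_{k,j} - mean_j), divisor n-1 = 4:
  S[U,U] = ((-1.6)·(-1.6) + (1.4)·(1.4) + (-3.6)·(-3.6) + (1.4)·(1.4) + (2.4)·(2.4)) / 4 = 25.2/4 = 6.3
  S[U,V] = ((-1.6)·(0.2) + (1.4)·(2.2) + (-3.6)·(-0.8) + (1.4)·(1.2) + (2.4)·(-2.8)) / 4 = 0.6/4 = 0.15
  S[V,V] = ((0.2)·(0.2) + (2.2)·(2.2) + (-0.8)·(-0.8) + (1.2)·(1.2) + (-2.8)·(-2.8)) / 4 = 14.8/4 = 3.7
  S = [[6.3, 0.15],
 [0.15, 3.7]].

Step 3 — invert S. det(S) = 6.3·3.7 - (0.15)² = 23.2875.
  S^{-1} = (1/det) · [[d, -b], [-b, a]] = [[0.1589, -0.0064],
 [-0.0064, 0.2705]].

Step 4 — quadratic form (x̄ - mu_0)^T · S^{-1} · (x̄ - mu_0):
  S^{-1} · (x̄ - mu_0) = (-0.3929, 0.5024),
  (x̄ - mu_0)^T · [...] = (-2.4)·(-0.3929) + (1.8)·(0.5024) = 1.8473.

Step 5 — scale by n: T² = 5 · 1.8473 = 9.2367.

T² ≈ 9.2367


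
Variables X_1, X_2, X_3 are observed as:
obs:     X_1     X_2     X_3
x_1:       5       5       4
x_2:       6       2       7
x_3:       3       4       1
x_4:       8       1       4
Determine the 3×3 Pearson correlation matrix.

Step 1 — column means:
  mean(X_1) = (5 + 6 + 3 + 8) / 4 = 22/4 = 5.5
  mean(X_2) = (5 + 2 + 4 + 1) / 4 = 12/4 = 3
  mean(X_3) = (4 + 7 + 1 + 4) / 4 = 16/4 = 4

Step 2 — sample variances and covariances s[i,j] = (1/(n-1)) · Σ_k (x_{k,i} - mean_i) · (x_{k,j} - mean_j), with n-1 = 3:
  s[X_1,X_1] = ((-0.5)·(-0.5) + (0.5)·(0.5) + (-2.5)·(-2.5) + (2.5)·(2.5)) / 3 = 13/3 = 4.3333
  s[X_1,X_2] = ((-0.5)·(2) + (0.5)·(-1) + (-2.5)·(1) + (2.5)·(-2)) / 3 = -9/3 = -3
  s[X_1,X_3] = ((-0.5)·(0) + (0.5)·(3) + (-2.5)·(-3) + (2.5)·(0)) / 3 = 9/3 = 3
  s[X_2,X_2] = ((2)·(2) + (-1)·(-1) + (1)·(1) + (-2)·(-2)) / 3 = 10/3 = 3.3333
  s[X_2,X_3] = ((2)·(0) + (-1)·(3) + (1)·(-3) + (-2)·(0)) / 3 = -6/3 = -2
  s[X_3,X_3] = ((0)·(0) + (3)·(3) + (-3)·(-3) + (0)·(0)) / 3 = 18/3 = 6
  Sample standard deviations s_i = √(s[i,i]):
  s(X_1) = √(4.3333) = 2.0817
  s(X_2) = √(3.3333) = 1.8257
  s(X_3) = √(6) = 2.4495

Step 3 — r_{ij} = s_{ij} / (s_i · s_j):
  r[X_1,X_1] = 1 (diagonal).
  r[X_1,X_2] = -3 / (2.0817 · 1.8257) = -3 / 3.8006 = -0.7894
  r[X_1,X_3] = 3 / (2.0817 · 2.4495) = 3 / 5.099 = 0.5883
  r[X_2,X_2] = 1 (diagonal).
  r[X_2,X_3] = -2 / (1.8257 · 2.4495) = -2 / 4.4721 = -0.4472
  r[X_3,X_3] = 1 (diagonal).

R is symmetric with unit diagonal. Assembling:

R = [[1, -0.7894, 0.5883],
 [-0.7894, 1, -0.4472],
 [0.5883, -0.4472, 1]]


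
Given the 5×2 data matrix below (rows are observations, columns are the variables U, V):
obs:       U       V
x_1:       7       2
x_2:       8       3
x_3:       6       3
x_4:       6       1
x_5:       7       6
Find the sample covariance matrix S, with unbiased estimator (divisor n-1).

Step 1 — column means:
  mean(U) = (7 + 8 + 6 + 6 + 7) / 5 = 34/5 = 6.8
  mean(V) = (2 + 3 + 3 + 1 + 6) / 5 = 15/5 = 3

Step 2 — sample covariance S[i,j] = (1/(n-1)) · Σ_k (x_{k,i} - mean_i) · (x_{k,j} - mean_j), with n-1 = 4.
  S[U,U] = ((0.2)·(0.2) + (1.2)·(1.2) + (-0.8)·(-0.8) + (-0.8)·(-0.8) + (0.2)·(0.2)) / 4 = 2.8/4 = 0.7
  S[U,V] = ((0.2)·(-1) + (1.2)·(0) + (-0.8)·(0) + (-0.8)·(-2) + (0.2)·(3)) / 4 = 2/4 = 0.5
  S[V,V] = ((-1)·(-1) + (0)·(0) + (0)·(0) + (-2)·(-2) + (3)·(3)) / 4 = 14/4 = 3.5

S is symmetric (S[j,i] = S[i,j]). Assembling:

S = [[0.7, 0.5],
 [0.5, 3.5]]


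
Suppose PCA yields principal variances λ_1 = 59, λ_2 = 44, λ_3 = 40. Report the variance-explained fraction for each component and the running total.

Step 1 — total variance = trace(Sigma) = Σ λ_i = 59 + 44 + 40 = 143.

Step 2 — fraction explained by component i = λ_i / Σ λ:
  PC1: 59/143 = 0.4126
  PC2: 44/143 = 0.3077
  PC3: 40/143 = 0.2797

Step 3 — cumulative fraction after k components = (λ_1 + ... + λ_k) / Σ λ:
  k = 1: 59/143 = 0.4126
  k = 2: (59 + 44)/143 = 103/143 = 0.7203
  k = 3: (59 + 44 + 40)/143 = 143/143 = 1

Summary (fraction, with percent):

explained: PC1 0.4126 (41.26%), PC2 0.3077 (30.77%), PC3 0.2797 (27.97%);  cumulative: 0.4126, 0.7203, 1


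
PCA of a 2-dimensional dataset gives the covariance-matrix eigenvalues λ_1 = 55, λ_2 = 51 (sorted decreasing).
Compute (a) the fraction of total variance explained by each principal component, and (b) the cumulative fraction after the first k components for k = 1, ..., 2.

Step 1 — total variance = trace(Sigma) = Σ λ_i = 55 + 51 = 106.

Step 2 — fraction explained by component i = λ_i / Σ λ:
  PC1: 55/106 = 0.5189
  PC2: 51/106 = 0.4811

Step 3 — cumulative fraction after k components = (λ_1 + ... + λ_k) / Σ λ:
  k = 1: 55/106 = 0.5189
  k = 2: (55 + 51)/106 = 106/106 = 1

Summary (fraction, with percent):

explained: PC1 0.5189 (51.89%), PC2 0.4811 (48.11%);  cumulative: 0.5189, 1


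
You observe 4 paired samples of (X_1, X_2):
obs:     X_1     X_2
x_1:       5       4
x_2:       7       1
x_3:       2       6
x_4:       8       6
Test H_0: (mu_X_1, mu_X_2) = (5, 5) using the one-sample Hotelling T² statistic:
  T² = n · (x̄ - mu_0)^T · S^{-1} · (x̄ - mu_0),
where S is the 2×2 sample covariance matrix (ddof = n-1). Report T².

Step 1 — sample mean vector:
  mean(X_1) = (5 + 7 + 2 + 8) / 4 = 22/4 = 5.5
  mean(X_2) = (4 + 1 + 6 + 6) / 4 = 17/4 = 4.25
  x̄ = (5.5, 4.25),  deviation x̄ - mu_0 = (5.5, 4.25) - (5, 5) = (0.5, -0.75).

Step 2 — sample covariance matrix, S[i,j] = (1/(n-1)) · Σ_k (x_{k,i} - mean_i) · (x_{k,j} - mean_j), divisor n-1 = 3:
  S[X_1,X_1] = ((-0.5)·(-0.5) + (1.5)·(1.5) + (-3.5)·(-3.5) + (2.5)·(2.5)) / 3 = 21/3 = 7
  S[X_1,X_2] = ((-0.5)·(-0.25) + (1.5)·(-3.25) + (-3.5)·(1.75) + (2.5)·(1.75)) / 3 = -6.5/3 = -2.1667
  S[X_2,X_2] = ((-0.25)·(-0.25) + (-3.25)·(-3.25) + (1.75)·(1.75) + (1.75)·(1.75)) / 3 = 16.75/3 = 5.5833
  S = [[7, -2.1667],
 [-2.1667, 5.5833]].

Step 3 — invert S. det(S) = 7·5.5833 - (-2.1667)² = 34.3889.
  S^{-1} = (1/det) · [[d, -b], [-b, a]] = [[0.1624, 0.063],
 [0.063, 0.2036]].

Step 4 — quadratic form (x̄ - mu_0)^T · S^{-1} · (x̄ - mu_0):
  S^{-1} · (x̄ - mu_0) = (0.0339, -0.1212),
  (x̄ - mu_0)^T · [...] = (0.5)·(0.0339) + (-0.75)·(-0.1212) = 0.1078.

Step 5 — scale by n: T² = 4 · 0.1078 = 0.4313.

T² ≈ 0.4313


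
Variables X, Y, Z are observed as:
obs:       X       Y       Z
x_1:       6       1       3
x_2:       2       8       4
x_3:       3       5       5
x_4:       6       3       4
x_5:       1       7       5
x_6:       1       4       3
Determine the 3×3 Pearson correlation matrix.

Step 1 — column means:
  mean(X) = (6 + 2 + 3 + 6 + 1 + 1) / 6 = 19/6 = 3.1667
  mean(Y) = (1 + 8 + 5 + 3 + 7 + 4) / 6 = 28/6 = 4.6667
  mean(Z) = (3 + 4 + 5 + 4 + 5 + 3) / 6 = 24/6 = 4

Step 2 — sample variances and covariances s[i,j] = (1/(n-1)) · Σ_k (x_{k,i} - mean_i) · (x_{k,j} - mean_j), with n-1 = 5:
  s[X,X] = ((2.8333)·(2.8333) + (-1.1667)·(-1.1667) + (-0.1667)·(-0.1667) + (2.8333)·(2.8333) + (-2.1667)·(-2.1667) + (-2.1667)·(-2.1667)) / 5 = 26.8333/5 = 5.3667
  s[X,Y] = ((2.8333)·(-3.6667) + (-1.1667)·(3.3333) + (-0.1667)·(0.3333) + (2.8333)·(-1.6667) + (-2.1667)·(2.3333) + (-2.1667)·(-0.6667)) / 5 = -22.6667/5 = -4.5333
  s[X,Z] = ((2.8333)·(-1) + (-1.1667)·(0) + (-0.1667)·(1) + (2.8333)·(0) + (-2.1667)·(1) + (-2.1667)·(-1)) / 5 = -3/5 = -0.6
  s[Y,Y] = ((-3.6667)·(-3.6667) + (3.3333)·(3.3333) + (0.3333)·(0.3333) + (-1.6667)·(-1.6667) + (2.3333)·(2.3333) + (-0.6667)·(-0.6667)) / 5 = 33.3333/5 = 6.6667
  s[Y,Z] = ((-3.6667)·(-1) + (3.3333)·(0) + (0.3333)·(1) + (-1.6667)·(0) + (2.3333)·(1) + (-0.6667)·(-1)) / 5 = 7/5 = 1.4
  s[Z,Z] = ((-1)·(-1) + (0)·(0) + (1)·(1) + (0)·(0) + (1)·(1) + (-1)·(-1)) / 5 = 4/5 = 0.8
  Sample standard deviations s_i = √(s[i,i]):
  s(X) = √(5.3667) = 2.3166
  s(Y) = √(6.6667) = 2.582
  s(Z) = √(0.8) = 0.8944

Step 3 — r_{ij} = s_{ij} / (s_i · s_j):
  r[X,X] = 1 (diagonal).
  r[X,Y] = -4.5333 / (2.3166 · 2.582) = -4.5333 / 5.9815 = -0.7579
  r[X,Z] = -0.6 / (2.3166 · 0.8944) = -0.6 / 2.072 = -0.2896
  r[Y,Y] = 1 (diagonal).
  r[Y,Z] = 1.4 / (2.582 · 0.8944) = 1.4 / 2.3094 = 0.6062
  r[Z,Z] = 1 (diagonal).

R is symmetric with unit diagonal. Assembling:

R = [[1, -0.7579, -0.2896],
 [-0.7579, 1, 0.6062],
 [-0.2896, 0.6062, 1]]
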